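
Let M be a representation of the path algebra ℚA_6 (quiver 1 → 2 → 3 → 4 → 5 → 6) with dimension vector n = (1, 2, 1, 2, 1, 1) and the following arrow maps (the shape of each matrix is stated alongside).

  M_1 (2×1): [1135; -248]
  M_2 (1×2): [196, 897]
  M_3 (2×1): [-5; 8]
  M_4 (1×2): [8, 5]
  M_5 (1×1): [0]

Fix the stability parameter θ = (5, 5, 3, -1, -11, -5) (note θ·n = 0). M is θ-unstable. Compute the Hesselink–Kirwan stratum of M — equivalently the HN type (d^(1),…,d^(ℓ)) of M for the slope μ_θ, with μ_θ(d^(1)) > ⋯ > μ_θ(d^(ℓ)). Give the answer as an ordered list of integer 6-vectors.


Barcode: M ≅ I[1,4], I[2,2], I[4,5], I[6,6]. HN layers by μ_θ (4 steps, strictly decreasing):
  μ^(1)=5; μ^(2)=3; μ^(3)=-5; μ^(4)=-6

((0, 1, 0, 0, 0, 0); (1, 1, 1, 1, 0, 0); (0, 0, 0, 0, 0, 1); (0, 0, 0, 1, 1, 0))


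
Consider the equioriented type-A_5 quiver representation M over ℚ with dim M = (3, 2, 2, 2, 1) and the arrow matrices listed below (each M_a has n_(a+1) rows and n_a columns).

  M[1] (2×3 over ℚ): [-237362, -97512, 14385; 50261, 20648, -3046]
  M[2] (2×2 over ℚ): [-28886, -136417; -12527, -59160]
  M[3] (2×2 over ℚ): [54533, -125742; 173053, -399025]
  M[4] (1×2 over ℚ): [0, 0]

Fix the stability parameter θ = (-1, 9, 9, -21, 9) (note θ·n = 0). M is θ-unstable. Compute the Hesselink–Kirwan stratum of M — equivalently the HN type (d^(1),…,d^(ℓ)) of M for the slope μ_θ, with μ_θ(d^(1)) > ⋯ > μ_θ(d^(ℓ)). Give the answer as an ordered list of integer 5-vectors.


Via rank(M_{q-1}∘⋯∘M_p): M ≅ I[1,1], I[1,4]^2, I[5,5].
μ_θ-semistable layers: μ^(1)=9; μ^(2)=-1

((0, 0, 0, 0, 1); (3, 2, 2, 2, 0))


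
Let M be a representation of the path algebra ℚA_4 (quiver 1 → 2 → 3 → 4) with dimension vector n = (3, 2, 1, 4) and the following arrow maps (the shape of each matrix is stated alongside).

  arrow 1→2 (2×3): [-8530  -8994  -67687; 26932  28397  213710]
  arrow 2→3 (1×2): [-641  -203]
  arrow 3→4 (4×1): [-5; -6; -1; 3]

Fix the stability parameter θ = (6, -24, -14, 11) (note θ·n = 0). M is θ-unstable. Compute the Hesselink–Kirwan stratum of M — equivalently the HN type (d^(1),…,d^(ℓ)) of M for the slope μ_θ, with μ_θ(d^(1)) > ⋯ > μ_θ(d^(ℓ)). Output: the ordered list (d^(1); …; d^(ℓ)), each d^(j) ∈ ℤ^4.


Via rank(M_{q-1}∘⋯∘M_p): M ≅ I[1,1], I[1,2], I[1,4], I[4,4]^3.
μ_θ-semistable layers: μ^(1)=11; μ^(2)=6; μ^(3)=-9; μ^(4)=-32/3

((0, 0, 0, 4); (1, 0, 0, 0); (1, 1, 0, 0); (1, 1, 1, 0))


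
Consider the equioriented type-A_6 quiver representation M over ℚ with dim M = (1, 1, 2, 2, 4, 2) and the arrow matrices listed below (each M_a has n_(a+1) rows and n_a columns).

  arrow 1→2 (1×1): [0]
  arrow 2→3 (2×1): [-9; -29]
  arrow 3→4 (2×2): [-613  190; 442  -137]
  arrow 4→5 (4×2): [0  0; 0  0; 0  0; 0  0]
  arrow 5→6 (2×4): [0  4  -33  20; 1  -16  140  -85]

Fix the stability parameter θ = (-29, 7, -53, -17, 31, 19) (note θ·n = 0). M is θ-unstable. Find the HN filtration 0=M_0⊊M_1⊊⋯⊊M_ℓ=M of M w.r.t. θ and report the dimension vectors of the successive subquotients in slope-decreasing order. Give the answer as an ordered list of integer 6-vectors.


Interval decomposition of M: I[1,1], I[2,4], I[3,4], I[5,5]^2, I[5,6]^2.
HN type (ℓ=6): μ^(1)=31; μ^(2)=25; μ^(3)=-17; μ^(4)=-23; μ^(5)=-29; μ^(6)=-53

((0, 0, 0, 0, 2, 0); (0, 0, 0, 0, 2, 2); (0, 0, 0, 2, 0, 0); (0, 1, 1, 0, 0, 0); (1, 0, 0, 0, 0, 0); (0, 0, 1, 0, 0, 0))


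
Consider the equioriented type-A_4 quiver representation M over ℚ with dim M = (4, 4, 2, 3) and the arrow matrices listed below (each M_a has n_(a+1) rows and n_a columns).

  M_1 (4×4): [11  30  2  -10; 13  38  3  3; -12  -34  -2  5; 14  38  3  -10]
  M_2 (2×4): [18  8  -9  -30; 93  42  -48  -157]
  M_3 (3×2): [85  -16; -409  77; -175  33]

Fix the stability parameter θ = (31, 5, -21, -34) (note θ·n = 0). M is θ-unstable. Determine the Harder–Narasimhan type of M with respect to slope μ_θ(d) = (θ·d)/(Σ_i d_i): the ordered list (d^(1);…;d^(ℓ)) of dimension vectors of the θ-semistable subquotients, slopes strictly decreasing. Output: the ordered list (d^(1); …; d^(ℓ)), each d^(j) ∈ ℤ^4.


Via rank(M_{q-1}∘⋯∘M_p): M ≅ I[1,2]^2, I[1,4]^2, I[4,4].
μ_θ-semistable layers: μ^(1)=18; μ^(2)=-19/4; μ^(3)=-34

((2, 2, 0, 0); (2, 2, 2, 2); (0, 0, 0, 1))


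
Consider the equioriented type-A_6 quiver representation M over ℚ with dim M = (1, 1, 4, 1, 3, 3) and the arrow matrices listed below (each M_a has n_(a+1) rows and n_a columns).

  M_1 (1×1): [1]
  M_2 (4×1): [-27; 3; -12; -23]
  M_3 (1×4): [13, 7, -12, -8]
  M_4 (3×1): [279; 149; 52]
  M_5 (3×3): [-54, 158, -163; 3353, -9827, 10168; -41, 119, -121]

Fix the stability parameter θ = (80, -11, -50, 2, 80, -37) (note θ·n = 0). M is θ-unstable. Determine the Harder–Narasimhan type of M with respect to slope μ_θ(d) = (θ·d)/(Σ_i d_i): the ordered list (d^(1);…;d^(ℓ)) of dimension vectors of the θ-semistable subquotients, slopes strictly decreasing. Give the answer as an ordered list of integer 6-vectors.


Interval decomposition of M: I[1,5], I[3,3]^3, I[5,6]^2, I[6,6].
HN type (ℓ=5): μ^(1)=80; μ^(2)=43/2; μ^(3)=21/4; μ^(4)=-37; μ^(5)=-50

((0, 0, 0, 0, 1, 0); (0, 0, 0, 0, 2, 2); (1, 1, 1, 1, 0, 0); (0, 0, 0, 0, 0, 1); (0, 0, 3, 0, 0, 0))


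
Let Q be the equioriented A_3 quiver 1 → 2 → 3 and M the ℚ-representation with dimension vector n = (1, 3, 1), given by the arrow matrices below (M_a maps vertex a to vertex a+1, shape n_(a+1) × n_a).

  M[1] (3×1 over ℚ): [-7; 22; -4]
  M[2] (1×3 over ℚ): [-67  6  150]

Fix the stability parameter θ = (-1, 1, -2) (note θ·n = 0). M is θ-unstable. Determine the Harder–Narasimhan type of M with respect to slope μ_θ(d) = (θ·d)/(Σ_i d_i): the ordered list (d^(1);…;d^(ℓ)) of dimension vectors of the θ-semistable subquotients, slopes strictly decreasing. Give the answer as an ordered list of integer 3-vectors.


Via rank(M_{q-1}∘⋯∘M_p): M ≅ I[1,3], I[2,2]^2.
μ_θ-semistable layers: μ^(1)=1; μ^(2)=-1/2; μ^(3)=-1

((0, 2, 0); (0, 1, 1); (1, 0, 0))


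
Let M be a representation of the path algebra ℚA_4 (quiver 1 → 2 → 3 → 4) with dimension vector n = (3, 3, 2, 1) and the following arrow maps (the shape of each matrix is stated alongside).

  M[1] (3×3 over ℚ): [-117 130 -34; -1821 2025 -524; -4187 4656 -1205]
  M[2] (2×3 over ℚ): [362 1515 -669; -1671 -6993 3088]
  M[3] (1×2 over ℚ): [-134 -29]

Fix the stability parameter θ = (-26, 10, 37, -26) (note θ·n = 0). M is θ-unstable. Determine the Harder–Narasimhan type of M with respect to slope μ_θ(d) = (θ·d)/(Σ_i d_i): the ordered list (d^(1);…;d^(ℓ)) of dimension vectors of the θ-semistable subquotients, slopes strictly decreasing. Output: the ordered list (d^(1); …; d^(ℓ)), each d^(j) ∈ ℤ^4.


Barcode: M ≅ I[1,2], I[1,3], I[1,4]. HN layers by μ_θ (4 steps, strictly decreasing):
  μ^(1)=37; μ^(2)=10; μ^(3)=7; μ^(4)=-26

((0, 0, 1, 0); (0, 2, 0, 0); (0, 1, 1, 1); (3, 0, 0, 0))


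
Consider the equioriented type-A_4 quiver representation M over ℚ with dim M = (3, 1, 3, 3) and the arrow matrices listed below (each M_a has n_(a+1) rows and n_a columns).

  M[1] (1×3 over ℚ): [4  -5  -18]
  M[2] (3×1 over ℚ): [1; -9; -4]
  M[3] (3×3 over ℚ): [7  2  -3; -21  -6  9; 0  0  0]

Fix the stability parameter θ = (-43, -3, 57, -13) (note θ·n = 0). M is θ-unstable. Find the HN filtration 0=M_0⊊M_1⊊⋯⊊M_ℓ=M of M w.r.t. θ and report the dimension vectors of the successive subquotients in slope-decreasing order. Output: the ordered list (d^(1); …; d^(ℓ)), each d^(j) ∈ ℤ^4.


Interval decomposition of M: I[1,1]^2, I[1,4], I[3,3]^2, I[4,4]^2.
HN type (ℓ=5): μ^(1)=57; μ^(2)=22; μ^(3)=-3; μ^(4)=-13; μ^(5)=-43

((0, 0, 2, 0); (0, 0, 1, 1); (0, 1, 0, 0); (0, 0, 0, 2); (3, 0, 0, 0))


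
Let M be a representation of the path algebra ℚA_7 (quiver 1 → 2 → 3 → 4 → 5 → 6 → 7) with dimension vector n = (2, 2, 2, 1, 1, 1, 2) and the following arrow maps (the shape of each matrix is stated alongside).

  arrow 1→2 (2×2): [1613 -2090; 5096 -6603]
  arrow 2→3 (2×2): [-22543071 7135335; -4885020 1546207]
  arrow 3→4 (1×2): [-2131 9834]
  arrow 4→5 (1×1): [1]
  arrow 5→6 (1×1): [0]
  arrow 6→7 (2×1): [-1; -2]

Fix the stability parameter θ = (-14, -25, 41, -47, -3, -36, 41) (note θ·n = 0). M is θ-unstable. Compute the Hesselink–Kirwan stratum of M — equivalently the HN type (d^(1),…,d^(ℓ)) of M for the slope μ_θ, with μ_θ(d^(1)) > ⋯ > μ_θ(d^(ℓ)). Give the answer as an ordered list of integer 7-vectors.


Interval decomposition of M: I[1,3], I[1,5], I[6,7], I[7,7].
HN type (ℓ=4): μ^(1)=41; μ^(2)=-3; μ^(3)=-39/2; μ^(4)=-36

((0, 0, 1, 0, 0, 0, 2); (0, 0, 1, 1, 1, 0, 0); (2, 2, 0, 0, 0, 0, 0); (0, 0, 0, 0, 0, 1, 0))


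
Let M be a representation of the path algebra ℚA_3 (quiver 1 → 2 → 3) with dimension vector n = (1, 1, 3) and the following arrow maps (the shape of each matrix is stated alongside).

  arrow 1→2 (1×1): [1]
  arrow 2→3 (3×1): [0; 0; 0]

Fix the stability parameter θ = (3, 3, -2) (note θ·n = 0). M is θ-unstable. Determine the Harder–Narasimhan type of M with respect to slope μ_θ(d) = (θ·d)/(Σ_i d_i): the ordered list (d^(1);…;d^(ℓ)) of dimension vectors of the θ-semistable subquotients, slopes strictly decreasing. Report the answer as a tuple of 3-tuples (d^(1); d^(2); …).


Via rank(M_{q-1}∘⋯∘M_p): M ≅ I[1,2], I[3,3]^3.
μ_θ-semistable layers: μ^(1)=3; μ^(2)=-2

((1, 1, 0); (0, 0, 3))


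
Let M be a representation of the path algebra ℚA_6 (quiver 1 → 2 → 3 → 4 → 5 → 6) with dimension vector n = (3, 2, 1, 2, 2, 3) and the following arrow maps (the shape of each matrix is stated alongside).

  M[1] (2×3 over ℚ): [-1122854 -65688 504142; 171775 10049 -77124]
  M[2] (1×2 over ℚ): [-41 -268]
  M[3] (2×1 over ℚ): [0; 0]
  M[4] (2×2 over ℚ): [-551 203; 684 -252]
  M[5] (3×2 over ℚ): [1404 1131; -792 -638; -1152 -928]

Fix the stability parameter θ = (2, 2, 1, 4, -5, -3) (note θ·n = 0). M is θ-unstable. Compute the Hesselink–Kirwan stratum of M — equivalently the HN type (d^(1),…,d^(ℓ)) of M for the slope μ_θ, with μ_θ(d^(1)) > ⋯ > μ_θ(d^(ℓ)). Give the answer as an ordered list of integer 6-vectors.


Interval decomposition of M: I[1,1], I[1,2], I[1,3], I[4,4], I[4,5], I[5,6], I[6,6]^2.
HN type (ℓ=6): μ^(1)=4; μ^(2)=2; μ^(3)=5/3; μ^(4)=-1/2; μ^(5)=-3; μ^(6)=-5

((0, 0, 0, 1, 0, 0); (2, 1, 0, 0, 0, 0); (1, 1, 1, 0, 0, 0); (0, 0, 0, 1, 1, 0); (0, 0, 0, 0, 0, 3); (0, 0, 0, 0, 1, 0))


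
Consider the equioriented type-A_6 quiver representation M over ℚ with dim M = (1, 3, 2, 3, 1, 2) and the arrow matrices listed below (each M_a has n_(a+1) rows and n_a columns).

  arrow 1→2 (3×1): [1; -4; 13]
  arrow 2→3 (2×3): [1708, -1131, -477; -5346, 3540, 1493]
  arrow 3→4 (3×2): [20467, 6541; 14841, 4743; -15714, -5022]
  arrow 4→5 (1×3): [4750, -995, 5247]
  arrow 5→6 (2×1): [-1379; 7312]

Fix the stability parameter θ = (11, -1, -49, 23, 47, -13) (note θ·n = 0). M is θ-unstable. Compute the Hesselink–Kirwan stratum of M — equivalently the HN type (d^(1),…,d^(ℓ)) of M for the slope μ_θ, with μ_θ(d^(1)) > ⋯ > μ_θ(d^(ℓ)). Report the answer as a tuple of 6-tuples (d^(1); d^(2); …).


Barcode: M ≅ I[1,3], I[2,2], I[2,6], I[4,4]^2, I[6,6]. HN layers by μ_θ (5 steps, strictly decreasing):
  μ^(1)=23; μ^(2)=19; μ^(3)=-1; μ^(4)=-13; μ^(5)=-25

((0, 0, 0, 2, 0, 0); (0, 0, 0, 1, 1, 1); (0, 1, 0, 0, 0, 0); (1, 1, 1, 0, 0, 1); (0, 1, 1, 0, 0, 0))


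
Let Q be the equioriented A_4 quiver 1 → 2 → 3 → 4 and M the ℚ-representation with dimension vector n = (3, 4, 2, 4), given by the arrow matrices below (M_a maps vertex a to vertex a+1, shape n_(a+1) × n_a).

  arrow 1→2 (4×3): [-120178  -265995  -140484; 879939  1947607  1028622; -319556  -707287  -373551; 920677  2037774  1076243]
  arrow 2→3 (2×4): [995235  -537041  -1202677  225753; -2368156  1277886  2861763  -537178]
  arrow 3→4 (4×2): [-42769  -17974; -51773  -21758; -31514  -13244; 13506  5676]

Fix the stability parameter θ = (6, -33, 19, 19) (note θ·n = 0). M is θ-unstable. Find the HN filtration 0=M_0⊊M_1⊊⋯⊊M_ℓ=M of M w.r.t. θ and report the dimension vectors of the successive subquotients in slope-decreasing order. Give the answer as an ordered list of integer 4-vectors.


Via rank(M_{q-1}∘⋯∘M_p): M ≅ I[1,2], I[1,3], I[1,4], I[2,2], I[4,4]^3.
μ_θ-semistable layers: μ^(1)=19; μ^(2)=-27/2; μ^(3)=-33

((0, 0, 2, 4); (3, 3, 0, 0); (0, 1, 0, 0))


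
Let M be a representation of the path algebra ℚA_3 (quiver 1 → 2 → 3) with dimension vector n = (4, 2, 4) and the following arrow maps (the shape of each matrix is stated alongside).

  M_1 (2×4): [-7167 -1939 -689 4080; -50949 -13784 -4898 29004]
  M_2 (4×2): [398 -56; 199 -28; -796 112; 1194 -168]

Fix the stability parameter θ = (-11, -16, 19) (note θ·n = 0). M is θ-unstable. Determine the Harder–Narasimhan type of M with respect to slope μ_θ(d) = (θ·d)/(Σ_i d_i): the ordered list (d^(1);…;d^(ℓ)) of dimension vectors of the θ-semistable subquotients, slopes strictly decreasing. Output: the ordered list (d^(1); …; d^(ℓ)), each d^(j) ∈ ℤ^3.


Barcode: M ≅ I[1,1]^2, I[1,2], I[1,3], I[3,3]^3. HN layers by μ_θ (3 steps, strictly decreasing):
  μ^(1)=19; μ^(2)=-11; μ^(3)=-27/2

((0, 0, 4); (2, 0, 0); (2, 2, 0))


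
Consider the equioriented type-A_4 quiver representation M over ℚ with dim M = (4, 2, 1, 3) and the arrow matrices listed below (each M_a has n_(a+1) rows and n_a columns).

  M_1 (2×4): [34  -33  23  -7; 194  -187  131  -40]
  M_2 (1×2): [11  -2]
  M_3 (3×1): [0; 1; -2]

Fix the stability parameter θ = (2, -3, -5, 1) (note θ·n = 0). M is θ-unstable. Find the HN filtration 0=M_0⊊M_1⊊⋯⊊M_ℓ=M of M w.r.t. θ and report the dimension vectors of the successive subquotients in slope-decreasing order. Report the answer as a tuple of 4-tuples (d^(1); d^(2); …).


Barcode: M ≅ I[1,1]^2, I[1,2], I[1,4], I[4,4]^2. HN layers by μ_θ (4 steps, strictly decreasing):
  μ^(1)=2; μ^(2)=1; μ^(3)=-1/2; μ^(4)=-2

((2, 0, 0, 0); (0, 0, 0, 3); (1, 1, 0, 0); (1, 1, 1, 0))


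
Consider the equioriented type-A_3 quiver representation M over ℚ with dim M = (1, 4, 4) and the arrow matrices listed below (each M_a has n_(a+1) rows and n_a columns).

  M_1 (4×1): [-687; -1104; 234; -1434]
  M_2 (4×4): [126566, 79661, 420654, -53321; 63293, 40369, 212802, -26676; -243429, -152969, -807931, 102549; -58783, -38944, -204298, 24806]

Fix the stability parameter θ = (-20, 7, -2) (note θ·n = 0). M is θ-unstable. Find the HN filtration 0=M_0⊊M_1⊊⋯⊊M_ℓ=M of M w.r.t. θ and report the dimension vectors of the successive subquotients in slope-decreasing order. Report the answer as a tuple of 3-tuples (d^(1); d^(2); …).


Interval decomposition of M: I[1,3], I[2,3]^3.
HN type (ℓ=2): μ^(1)=5/2; μ^(2)=-20

((0, 4, 4); (1, 0, 0))


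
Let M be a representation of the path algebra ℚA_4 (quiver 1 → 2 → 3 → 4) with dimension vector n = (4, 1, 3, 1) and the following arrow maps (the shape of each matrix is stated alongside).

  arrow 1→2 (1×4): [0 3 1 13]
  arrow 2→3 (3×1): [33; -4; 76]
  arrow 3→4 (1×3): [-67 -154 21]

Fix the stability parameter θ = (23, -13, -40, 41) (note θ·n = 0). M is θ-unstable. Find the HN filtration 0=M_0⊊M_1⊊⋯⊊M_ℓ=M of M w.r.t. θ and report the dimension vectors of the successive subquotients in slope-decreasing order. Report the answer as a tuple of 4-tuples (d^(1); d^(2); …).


Via rank(M_{q-1}∘⋯∘M_p): M ≅ I[1,1]^3, I[1,4], I[3,3]^2.
μ_θ-semistable layers: μ^(1)=41; μ^(2)=23; μ^(3)=-10; μ^(4)=-40

((0, 0, 0, 1); (3, 0, 0, 0); (1, 1, 1, 0); (0, 0, 2, 0))


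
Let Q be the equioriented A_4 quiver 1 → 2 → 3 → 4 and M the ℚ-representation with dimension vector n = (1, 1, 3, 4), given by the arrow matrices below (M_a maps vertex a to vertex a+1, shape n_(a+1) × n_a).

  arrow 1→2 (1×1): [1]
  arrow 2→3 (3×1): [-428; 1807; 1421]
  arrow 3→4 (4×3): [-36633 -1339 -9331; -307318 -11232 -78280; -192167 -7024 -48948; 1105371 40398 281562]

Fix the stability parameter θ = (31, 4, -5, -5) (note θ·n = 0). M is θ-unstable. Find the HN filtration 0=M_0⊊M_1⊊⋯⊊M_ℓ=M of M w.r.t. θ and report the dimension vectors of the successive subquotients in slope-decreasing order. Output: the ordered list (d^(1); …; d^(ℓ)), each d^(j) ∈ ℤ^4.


Barcode: M ≅ I[1,3], I[3,4]^2, I[4,4]^2. HN layers by μ_θ (2 steps, strictly decreasing):
  μ^(1)=10; μ^(2)=-5

((1, 1, 1, 0); (0, 0, 2, 4))


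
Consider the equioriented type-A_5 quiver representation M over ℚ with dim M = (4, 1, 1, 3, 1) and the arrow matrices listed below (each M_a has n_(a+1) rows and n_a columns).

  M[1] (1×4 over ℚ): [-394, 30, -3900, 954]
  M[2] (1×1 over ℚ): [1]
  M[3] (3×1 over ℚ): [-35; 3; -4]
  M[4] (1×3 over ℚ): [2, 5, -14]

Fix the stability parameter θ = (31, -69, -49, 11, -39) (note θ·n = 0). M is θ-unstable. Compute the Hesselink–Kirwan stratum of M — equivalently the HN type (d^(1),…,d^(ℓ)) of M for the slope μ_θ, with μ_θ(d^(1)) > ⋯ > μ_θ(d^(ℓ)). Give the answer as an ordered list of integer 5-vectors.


Barcode: M ≅ I[1,1]^3, I[1,5], I[4,4]^2. HN layers by μ_θ (4 steps, strictly decreasing):
  μ^(1)=31; μ^(2)=11; μ^(3)=-14; μ^(4)=-29

((3, 0, 0, 0, 0); (0, 0, 0, 2, 0); (0, 0, 0, 1, 1); (1, 1, 1, 0, 0))


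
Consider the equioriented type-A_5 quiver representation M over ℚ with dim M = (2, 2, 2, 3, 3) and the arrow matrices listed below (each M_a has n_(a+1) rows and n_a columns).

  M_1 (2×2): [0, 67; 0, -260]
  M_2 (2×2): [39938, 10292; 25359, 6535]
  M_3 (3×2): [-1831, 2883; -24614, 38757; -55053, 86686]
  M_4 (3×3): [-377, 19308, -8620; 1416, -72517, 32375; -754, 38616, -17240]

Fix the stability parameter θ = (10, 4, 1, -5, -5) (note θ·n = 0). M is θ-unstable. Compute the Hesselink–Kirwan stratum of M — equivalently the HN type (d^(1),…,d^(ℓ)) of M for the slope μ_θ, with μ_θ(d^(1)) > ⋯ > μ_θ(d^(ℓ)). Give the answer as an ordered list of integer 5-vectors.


Barcode: M ≅ I[1,1], I[1,5], I[2,4], I[4,5], I[5,5]. HN layers by μ_θ (4 steps, strictly decreasing):
  μ^(1)=10; μ^(2)=1; μ^(3)=0; μ^(4)=-5

((1, 0, 0, 0, 0); (1, 1, 1, 1, 1); (0, 1, 1, 1, 0); (0, 0, 0, 1, 2))


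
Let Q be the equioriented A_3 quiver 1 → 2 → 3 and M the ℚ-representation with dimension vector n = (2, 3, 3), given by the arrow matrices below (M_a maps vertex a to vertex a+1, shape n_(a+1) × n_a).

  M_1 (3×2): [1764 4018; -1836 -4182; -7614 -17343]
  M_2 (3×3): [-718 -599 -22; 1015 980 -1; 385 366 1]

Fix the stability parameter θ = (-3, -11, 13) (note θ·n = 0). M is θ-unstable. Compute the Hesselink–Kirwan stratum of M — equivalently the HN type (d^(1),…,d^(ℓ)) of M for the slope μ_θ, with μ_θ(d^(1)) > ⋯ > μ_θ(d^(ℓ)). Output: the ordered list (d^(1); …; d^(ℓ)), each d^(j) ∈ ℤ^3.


Barcode: M ≅ I[1,1], I[1,3], I[2,3]^2. HN layers by μ_θ (4 steps, strictly decreasing):
  μ^(1)=13; μ^(2)=-3; μ^(3)=-7; μ^(4)=-11

((0, 0, 3); (1, 0, 0); (1, 1, 0); (0, 2, 0))


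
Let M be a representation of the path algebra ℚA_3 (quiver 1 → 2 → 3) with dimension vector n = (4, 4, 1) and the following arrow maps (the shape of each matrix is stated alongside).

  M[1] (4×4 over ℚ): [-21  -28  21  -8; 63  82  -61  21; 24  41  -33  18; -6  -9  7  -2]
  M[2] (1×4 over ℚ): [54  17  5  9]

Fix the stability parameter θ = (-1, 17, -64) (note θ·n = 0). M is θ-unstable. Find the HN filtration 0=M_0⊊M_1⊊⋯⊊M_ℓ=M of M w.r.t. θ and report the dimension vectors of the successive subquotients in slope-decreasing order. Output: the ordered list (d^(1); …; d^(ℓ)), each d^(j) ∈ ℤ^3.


Interval decomposition of M: I[1,1], I[1,2]^2, I[1,3], I[2,2].
HN type (ℓ=3): μ^(1)=17; μ^(2)=-1; μ^(3)=-16

((0, 3, 0); (3, 0, 0); (1, 1, 1))


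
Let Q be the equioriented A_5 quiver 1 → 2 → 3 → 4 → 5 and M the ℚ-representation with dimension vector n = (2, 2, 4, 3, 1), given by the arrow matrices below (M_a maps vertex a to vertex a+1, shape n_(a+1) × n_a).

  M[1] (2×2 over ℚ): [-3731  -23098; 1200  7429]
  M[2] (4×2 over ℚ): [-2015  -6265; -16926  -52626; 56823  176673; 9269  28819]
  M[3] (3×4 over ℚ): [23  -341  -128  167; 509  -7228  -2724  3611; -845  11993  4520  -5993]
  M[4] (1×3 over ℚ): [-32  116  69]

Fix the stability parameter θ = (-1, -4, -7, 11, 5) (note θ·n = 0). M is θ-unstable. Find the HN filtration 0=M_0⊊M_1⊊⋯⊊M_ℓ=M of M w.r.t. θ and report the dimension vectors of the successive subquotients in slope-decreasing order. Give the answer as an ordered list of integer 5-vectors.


Interval decomposition of M: I[1,2], I[1,3], I[3,3], I[3,4], I[3,5], I[4,4].
HN type (ℓ=5): μ^(1)=11; μ^(2)=8; μ^(3)=-5/2; μ^(4)=-4; μ^(5)=-7

((0, 0, 0, 2, 0); (0, 0, 0, 1, 1); (1, 1, 0, 0, 0); (1, 1, 1, 0, 0); (0, 0, 3, 0, 0))


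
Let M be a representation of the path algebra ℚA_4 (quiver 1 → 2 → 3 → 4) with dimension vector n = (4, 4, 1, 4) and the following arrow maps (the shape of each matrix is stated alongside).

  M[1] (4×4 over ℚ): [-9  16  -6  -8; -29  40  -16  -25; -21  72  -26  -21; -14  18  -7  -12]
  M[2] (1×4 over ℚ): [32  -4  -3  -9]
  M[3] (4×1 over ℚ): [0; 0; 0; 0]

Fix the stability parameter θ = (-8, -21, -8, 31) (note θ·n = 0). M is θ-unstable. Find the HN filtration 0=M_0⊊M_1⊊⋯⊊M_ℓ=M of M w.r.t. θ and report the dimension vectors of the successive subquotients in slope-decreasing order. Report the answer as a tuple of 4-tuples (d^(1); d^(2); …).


Via rank(M_{q-1}∘⋯∘M_p): M ≅ I[1,2]^3, I[1,3], I[4,4]^4.
μ_θ-semistable layers: μ^(1)=31; μ^(2)=-8; μ^(3)=-29/2

((0, 0, 0, 4); (0, 0, 1, 0); (4, 4, 0, 0))


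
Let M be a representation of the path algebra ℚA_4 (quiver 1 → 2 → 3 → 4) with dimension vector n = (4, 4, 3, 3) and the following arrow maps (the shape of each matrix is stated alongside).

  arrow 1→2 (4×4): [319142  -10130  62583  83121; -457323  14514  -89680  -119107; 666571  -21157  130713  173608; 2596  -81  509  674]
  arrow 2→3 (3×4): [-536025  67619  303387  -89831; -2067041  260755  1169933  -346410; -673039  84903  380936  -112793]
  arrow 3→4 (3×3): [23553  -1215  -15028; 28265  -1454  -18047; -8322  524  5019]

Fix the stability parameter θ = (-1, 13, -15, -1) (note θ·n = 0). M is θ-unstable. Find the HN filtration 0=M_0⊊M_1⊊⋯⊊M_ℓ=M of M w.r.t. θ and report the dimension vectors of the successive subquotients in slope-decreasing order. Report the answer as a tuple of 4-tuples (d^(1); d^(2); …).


Barcode: M ≅ I[1,2], I[1,4]^3. HN layers by μ_θ (2 steps, strictly decreasing):
  μ^(1)=13; μ^(2)=-1

((0, 1, 0, 0); (4, 3, 3, 3))


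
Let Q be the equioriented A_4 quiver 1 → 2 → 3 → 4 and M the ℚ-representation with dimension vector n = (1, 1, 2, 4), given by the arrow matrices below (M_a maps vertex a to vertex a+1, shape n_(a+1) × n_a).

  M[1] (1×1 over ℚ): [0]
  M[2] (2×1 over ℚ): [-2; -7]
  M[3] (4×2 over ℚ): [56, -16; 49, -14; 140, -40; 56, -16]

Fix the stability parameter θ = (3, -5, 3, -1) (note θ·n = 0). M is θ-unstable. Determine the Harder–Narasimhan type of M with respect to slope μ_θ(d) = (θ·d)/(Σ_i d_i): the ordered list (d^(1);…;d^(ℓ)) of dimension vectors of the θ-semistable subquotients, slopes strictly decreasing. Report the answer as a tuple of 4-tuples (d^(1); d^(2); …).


Barcode: M ≅ I[1,1], I[2,3], I[3,4], I[4,4]^3. HN layers by μ_θ (4 steps, strictly decreasing):
  μ^(1)=3; μ^(2)=1; μ^(3)=-1; μ^(4)=-5

((1, 0, 1, 0); (0, 0, 1, 1); (0, 0, 0, 3); (0, 1, 0, 0))


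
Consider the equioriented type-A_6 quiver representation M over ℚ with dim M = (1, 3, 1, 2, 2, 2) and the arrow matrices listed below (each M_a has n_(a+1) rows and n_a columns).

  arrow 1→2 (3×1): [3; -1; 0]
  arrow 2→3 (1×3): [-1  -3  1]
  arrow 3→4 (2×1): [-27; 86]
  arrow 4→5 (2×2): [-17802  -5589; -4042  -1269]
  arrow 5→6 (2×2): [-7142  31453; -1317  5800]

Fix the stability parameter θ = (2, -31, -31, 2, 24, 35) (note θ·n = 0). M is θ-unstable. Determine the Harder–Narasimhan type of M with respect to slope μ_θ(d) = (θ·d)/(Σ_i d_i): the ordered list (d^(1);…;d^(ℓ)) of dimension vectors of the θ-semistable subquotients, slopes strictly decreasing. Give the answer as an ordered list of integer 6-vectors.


Interval decomposition of M: I[1,2], I[2,2], I[2,4], I[4,6], I[5,6].
HN type (ℓ=5): μ^(1)=35; μ^(2)=24; μ^(3)=2; μ^(4)=-29/2; μ^(5)=-31

((0, 0, 0, 0, 0, 2); (0, 0, 0, 0, 2, 0); (0, 0, 0, 2, 0, 0); (1, 1, 0, 0, 0, 0); (0, 2, 1, 0, 0, 0))


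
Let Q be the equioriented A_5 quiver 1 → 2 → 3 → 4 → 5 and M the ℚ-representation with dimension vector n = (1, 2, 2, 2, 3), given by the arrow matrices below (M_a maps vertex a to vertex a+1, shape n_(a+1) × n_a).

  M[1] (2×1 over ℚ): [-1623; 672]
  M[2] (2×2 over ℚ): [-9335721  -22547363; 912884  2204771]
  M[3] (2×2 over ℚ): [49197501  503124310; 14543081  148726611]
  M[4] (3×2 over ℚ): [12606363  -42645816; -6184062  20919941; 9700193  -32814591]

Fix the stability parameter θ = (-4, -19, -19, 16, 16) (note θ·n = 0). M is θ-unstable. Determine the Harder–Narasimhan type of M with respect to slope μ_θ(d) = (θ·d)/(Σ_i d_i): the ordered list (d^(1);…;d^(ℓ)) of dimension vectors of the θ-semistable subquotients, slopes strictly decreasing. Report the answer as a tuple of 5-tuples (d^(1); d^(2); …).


Barcode: M ≅ I[1,5], I[2,5], I[5,5]. HN layers by μ_θ (3 steps, strictly decreasing):
  μ^(1)=16; μ^(2)=-14; μ^(3)=-19

((0, 0, 0, 2, 3); (1, 1, 1, 0, 0); (0, 1, 1, 0, 0))


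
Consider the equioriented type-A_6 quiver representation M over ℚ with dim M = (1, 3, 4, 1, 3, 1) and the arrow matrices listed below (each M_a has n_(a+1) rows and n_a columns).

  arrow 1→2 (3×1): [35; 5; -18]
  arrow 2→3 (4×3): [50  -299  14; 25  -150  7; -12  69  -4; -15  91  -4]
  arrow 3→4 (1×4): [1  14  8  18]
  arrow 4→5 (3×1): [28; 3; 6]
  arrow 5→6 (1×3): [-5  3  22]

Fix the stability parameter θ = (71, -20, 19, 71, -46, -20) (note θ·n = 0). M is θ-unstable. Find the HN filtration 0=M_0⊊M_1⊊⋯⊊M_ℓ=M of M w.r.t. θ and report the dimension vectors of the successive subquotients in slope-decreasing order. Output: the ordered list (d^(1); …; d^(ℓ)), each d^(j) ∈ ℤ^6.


Via rank(M_{q-1}∘⋯∘M_p): M ≅ I[1,6], I[2,3]^2, I[3,3], I[5,5]^2.
μ_θ-semistable layers: μ^(1)=19; μ^(2)=25/2; μ^(3)=-20; μ^(4)=-46

((0, 0, 3, 0, 0, 0); (1, 1, 1, 1, 1, 1); (0, 2, 0, 0, 0, 0); (0, 0, 0, 0, 2, 0))


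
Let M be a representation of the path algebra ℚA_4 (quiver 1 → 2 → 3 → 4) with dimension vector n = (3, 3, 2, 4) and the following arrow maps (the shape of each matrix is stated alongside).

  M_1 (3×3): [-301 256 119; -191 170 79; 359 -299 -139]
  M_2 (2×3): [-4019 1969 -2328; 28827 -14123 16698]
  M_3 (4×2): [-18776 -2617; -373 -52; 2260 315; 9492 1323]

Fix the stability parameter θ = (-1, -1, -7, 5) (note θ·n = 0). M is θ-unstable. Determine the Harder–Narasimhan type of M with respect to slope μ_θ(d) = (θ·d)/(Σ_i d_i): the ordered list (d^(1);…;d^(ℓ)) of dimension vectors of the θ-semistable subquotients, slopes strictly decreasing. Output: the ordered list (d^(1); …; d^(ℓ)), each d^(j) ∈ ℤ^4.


Barcode: M ≅ I[1,2], I[1,4]^2, I[4,4]^2. HN layers by μ_θ (3 steps, strictly decreasing):
  μ^(1)=5; μ^(2)=-1; μ^(3)=-3

((0, 0, 0, 4); (1, 1, 0, 0); (2, 2, 2, 0))


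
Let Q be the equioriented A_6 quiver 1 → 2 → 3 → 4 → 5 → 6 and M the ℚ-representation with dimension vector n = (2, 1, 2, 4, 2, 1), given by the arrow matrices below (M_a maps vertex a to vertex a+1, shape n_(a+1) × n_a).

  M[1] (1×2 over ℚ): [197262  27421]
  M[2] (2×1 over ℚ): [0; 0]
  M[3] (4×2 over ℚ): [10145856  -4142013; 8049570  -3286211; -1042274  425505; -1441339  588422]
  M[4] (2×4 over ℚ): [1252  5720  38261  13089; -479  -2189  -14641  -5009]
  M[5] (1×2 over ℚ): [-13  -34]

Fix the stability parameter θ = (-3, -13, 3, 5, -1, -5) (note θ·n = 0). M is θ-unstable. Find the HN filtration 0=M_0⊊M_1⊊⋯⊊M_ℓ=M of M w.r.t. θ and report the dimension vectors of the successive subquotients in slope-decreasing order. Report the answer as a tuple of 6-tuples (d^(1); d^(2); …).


Barcode: M ≅ I[1,1], I[1,2], I[3,5], I[3,6], I[4,4]^2. HN layers by μ_θ (5 steps, strictly decreasing):
  μ^(1)=5; μ^(2)=7/3; μ^(3)=1/2; μ^(4)=-3; μ^(5)=-8

((0, 0, 0, 2, 0, 0); (0, 0, 1, 1, 1, 0); (0, 0, 1, 1, 1, 1); (1, 0, 0, 0, 0, 0); (1, 1, 0, 0, 0, 0))


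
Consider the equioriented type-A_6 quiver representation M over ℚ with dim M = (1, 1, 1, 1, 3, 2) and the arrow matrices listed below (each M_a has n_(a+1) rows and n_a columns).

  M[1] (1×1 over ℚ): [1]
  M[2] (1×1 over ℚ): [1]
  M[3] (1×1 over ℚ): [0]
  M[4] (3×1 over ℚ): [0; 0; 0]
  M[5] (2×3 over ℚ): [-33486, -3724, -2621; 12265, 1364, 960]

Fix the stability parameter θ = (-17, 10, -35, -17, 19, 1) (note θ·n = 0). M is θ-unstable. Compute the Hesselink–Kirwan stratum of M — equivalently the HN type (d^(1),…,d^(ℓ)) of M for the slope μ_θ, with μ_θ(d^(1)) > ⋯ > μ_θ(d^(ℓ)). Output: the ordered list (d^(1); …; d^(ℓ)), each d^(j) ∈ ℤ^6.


Barcode: M ≅ I[1,3], I[4,4], I[5,5], I[5,6]^2. HN layers by μ_θ (4 steps, strictly decreasing):
  μ^(1)=19; μ^(2)=10; μ^(3)=-25/2; μ^(4)=-17

((0, 0, 0, 0, 1, 0); (0, 0, 0, 0, 2, 2); (0, 1, 1, 0, 0, 0); (1, 0, 0, 1, 0, 0))


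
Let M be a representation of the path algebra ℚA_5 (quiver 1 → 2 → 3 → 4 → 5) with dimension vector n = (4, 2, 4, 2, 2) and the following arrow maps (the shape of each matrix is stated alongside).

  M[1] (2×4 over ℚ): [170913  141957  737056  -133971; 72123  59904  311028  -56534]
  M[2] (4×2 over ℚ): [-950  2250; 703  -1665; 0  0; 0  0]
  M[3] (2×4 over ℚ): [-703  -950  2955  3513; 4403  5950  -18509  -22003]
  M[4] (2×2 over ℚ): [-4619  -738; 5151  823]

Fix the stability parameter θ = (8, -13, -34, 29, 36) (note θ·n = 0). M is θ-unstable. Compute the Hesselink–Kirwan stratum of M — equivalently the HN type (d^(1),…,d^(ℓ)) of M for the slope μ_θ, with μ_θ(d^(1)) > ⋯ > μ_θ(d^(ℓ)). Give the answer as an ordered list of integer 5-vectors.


Barcode: M ≅ I[1,1]^2, I[1,2], I[1,3], I[3,3], I[3,5]^2. HN layers by μ_θ (6 steps, strictly decreasing):
  μ^(1)=36; μ^(2)=29; μ^(3)=8; μ^(4)=-5/2; μ^(5)=-13; μ^(6)=-34

((0, 0, 0, 0, 2); (0, 0, 0, 2, 0); (2, 0, 0, 0, 0); (1, 1, 0, 0, 0); (1, 1, 1, 0, 0); (0, 0, 3, 0, 0))


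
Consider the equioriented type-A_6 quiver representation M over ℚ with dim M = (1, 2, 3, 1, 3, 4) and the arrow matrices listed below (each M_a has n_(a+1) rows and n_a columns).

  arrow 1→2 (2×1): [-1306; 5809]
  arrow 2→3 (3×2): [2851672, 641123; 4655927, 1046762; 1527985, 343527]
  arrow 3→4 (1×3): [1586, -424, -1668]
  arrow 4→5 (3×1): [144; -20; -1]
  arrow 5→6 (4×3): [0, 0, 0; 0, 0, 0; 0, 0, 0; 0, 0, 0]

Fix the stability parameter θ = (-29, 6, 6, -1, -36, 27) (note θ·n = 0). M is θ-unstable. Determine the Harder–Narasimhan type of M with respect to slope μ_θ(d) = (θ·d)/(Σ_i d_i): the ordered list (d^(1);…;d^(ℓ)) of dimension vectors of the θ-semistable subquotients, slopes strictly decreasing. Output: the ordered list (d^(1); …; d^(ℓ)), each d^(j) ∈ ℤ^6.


Barcode: M ≅ I[1,5], I[2,3], I[3,3], I[5,5]^2, I[6,6]^4. HN layers by μ_θ (5 steps, strictly decreasing):
  μ^(1)=27; μ^(2)=6; μ^(3)=-25/4; μ^(4)=-29; μ^(5)=-36

((0, 0, 0, 0, 0, 4); (0, 1, 2, 0, 0, 0); (0, 1, 1, 1, 1, 0); (1, 0, 0, 0, 0, 0); (0, 0, 0, 0, 2, 0))


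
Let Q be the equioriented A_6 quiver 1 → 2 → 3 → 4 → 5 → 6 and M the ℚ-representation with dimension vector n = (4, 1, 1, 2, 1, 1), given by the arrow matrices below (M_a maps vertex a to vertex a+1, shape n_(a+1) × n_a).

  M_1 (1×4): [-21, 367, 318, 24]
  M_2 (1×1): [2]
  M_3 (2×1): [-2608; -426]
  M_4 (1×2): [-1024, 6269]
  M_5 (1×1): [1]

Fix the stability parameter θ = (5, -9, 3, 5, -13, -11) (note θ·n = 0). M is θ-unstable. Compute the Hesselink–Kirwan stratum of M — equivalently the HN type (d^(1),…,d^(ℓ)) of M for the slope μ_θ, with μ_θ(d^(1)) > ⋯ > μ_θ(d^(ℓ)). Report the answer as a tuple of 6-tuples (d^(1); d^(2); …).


Interval decomposition of M: I[1,1]^3, I[1,6], I[4,4].
HN type (ℓ=2): μ^(1)=5; μ^(2)=-10/3

((3, 0, 0, 1, 0, 0); (1, 1, 1, 1, 1, 1))


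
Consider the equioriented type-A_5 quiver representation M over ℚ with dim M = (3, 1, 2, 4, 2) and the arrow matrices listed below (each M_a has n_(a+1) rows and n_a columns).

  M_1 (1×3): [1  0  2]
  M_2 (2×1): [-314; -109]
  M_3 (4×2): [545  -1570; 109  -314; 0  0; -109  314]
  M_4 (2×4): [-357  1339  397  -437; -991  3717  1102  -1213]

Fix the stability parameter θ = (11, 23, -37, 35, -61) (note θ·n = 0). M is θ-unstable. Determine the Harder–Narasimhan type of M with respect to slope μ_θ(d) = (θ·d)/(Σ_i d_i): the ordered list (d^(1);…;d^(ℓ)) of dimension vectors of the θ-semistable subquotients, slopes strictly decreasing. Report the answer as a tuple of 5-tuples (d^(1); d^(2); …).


Via rank(M_{q-1}∘⋯∘M_p): M ≅ I[1,1]^2, I[1,3], I[3,5], I[4,4]^2, I[4,5].
μ_θ-semistable layers: μ^(1)=35; μ^(2)=11; μ^(3)=-1; μ^(4)=-13; μ^(5)=-37

((0, 0, 0, 2, 0); (2, 0, 0, 0, 0); (1, 1, 1, 0, 0); (0, 0, 0, 2, 2); (0, 0, 1, 0, 0))


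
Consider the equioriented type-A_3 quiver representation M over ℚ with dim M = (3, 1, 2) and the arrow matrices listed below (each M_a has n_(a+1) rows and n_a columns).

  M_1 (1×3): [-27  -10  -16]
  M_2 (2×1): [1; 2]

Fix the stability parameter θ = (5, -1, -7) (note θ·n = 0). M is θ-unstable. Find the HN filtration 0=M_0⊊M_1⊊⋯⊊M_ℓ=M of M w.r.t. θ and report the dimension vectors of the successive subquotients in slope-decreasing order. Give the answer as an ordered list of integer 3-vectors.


Interval decomposition of M: I[1,1]^2, I[1,3], I[3,3].
HN type (ℓ=3): μ^(1)=5; μ^(2)=-1; μ^(3)=-7

((2, 0, 0); (1, 1, 1); (0, 0, 1))


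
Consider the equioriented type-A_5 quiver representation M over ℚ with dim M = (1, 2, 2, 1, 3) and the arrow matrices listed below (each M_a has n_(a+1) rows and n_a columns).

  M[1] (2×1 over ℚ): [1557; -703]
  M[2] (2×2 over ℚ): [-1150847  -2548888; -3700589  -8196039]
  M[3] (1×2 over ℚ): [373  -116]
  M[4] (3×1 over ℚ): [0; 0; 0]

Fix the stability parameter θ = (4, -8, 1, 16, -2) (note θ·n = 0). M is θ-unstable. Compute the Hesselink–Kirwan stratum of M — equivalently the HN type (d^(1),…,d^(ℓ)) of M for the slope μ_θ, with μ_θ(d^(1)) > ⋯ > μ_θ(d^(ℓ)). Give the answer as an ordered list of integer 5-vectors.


Interval decomposition of M: I[1,4], I[2,3], I[5,5]^3.
HN type (ℓ=4): μ^(1)=16; μ^(2)=1; μ^(3)=-2; μ^(4)=-8

((0, 0, 0, 1, 0); (0, 0, 2, 0, 0); (1, 1, 0, 0, 3); (0, 1, 0, 0, 0))


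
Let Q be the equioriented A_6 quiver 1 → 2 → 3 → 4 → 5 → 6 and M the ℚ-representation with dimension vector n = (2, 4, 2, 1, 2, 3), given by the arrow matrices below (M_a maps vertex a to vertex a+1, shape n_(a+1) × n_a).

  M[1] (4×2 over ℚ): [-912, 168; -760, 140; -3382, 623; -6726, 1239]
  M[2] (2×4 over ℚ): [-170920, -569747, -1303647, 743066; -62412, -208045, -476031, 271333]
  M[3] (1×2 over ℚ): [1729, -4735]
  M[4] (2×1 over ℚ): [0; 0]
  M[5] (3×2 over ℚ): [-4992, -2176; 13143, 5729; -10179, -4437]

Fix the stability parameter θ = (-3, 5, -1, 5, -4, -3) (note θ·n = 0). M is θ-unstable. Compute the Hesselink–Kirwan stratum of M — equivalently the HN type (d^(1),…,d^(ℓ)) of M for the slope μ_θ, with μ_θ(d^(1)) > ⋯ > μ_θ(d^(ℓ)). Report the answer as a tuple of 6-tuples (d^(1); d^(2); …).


Interval decomposition of M: I[1,1], I[1,4], I[2,2]^2, I[2,3], I[5,5], I[5,6], I[6,6]^2.
HN type (ℓ=4): μ^(1)=5; μ^(2)=2; μ^(3)=-3; μ^(4)=-4

((0, 2, 0, 1, 0, 0); (0, 2, 2, 0, 0, 0); (2, 0, 0, 0, 0, 3); (0, 0, 0, 0, 2, 0))


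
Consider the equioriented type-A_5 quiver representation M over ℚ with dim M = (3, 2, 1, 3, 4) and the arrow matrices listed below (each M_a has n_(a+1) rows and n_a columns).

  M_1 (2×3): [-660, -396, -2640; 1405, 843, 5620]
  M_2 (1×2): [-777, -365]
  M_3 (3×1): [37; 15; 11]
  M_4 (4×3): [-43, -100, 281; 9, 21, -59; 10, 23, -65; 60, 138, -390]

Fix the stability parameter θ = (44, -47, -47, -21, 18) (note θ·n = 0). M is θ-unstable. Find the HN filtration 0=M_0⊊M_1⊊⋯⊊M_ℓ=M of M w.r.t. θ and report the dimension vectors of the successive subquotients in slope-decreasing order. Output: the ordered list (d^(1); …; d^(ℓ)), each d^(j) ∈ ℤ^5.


Interval decomposition of M: I[1,1]^2, I[1,5], I[2,2], I[4,5]^2, I[5,5].
HN type (ℓ=5): μ^(1)=44; μ^(2)=18; μ^(3)=-71/4; μ^(4)=-21; μ^(5)=-47

((2, 0, 0, 0, 0); (0, 0, 0, 0, 4); (1, 1, 1, 1, 0); (0, 0, 0, 2, 0); (0, 1, 0, 0, 0))


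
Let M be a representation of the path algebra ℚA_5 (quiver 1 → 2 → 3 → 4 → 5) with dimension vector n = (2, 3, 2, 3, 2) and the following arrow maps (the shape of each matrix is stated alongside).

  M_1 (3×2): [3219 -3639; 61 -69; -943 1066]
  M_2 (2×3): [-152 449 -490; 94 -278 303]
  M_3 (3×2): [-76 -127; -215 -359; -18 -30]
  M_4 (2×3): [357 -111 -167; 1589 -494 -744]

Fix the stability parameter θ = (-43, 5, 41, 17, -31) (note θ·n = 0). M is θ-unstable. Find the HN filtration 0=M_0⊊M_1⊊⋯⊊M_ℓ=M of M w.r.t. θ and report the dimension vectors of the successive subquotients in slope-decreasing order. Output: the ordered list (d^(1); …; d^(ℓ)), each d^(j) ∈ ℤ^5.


Barcode: M ≅ I[1,5]^2, I[2,2], I[4,4]. HN layers by μ_θ (4 steps, strictly decreasing):
  μ^(1)=17; μ^(2)=9; μ^(3)=5; μ^(4)=-43

((0, 0, 0, 1, 0); (0, 0, 2, 2, 2); (0, 3, 0, 0, 0); (2, 0, 0, 0, 0))


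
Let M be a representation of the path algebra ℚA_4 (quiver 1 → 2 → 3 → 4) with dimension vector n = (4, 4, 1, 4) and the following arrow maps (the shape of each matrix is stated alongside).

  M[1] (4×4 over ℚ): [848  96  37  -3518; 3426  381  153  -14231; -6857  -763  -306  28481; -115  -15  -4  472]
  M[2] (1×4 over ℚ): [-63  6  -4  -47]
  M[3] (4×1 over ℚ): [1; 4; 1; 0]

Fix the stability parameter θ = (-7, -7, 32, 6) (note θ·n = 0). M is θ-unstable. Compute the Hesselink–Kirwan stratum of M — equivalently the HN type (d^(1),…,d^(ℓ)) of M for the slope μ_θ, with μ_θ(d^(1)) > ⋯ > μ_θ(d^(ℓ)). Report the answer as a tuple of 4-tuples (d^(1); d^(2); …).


Via rank(M_{q-1}∘⋯∘M_p): M ≅ I[1,2]^3, I[1,4], I[4,4]^3.
μ_θ-semistable layers: μ^(1)=19; μ^(2)=6; μ^(3)=-7

((0, 0, 1, 1); (0, 0, 0, 3); (4, 4, 0, 0))


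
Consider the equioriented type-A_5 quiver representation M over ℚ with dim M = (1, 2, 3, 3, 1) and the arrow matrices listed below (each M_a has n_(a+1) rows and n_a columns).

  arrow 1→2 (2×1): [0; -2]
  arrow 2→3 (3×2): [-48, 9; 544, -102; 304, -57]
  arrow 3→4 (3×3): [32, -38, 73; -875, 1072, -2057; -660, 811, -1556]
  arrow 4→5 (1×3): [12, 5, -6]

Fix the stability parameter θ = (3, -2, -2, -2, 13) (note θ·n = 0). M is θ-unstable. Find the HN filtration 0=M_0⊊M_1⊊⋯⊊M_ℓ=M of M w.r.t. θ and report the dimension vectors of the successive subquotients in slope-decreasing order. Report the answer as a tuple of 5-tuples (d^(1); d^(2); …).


Barcode: M ≅ I[1,5], I[2,2], I[3,4]^2. HN layers by μ_θ (3 steps, strictly decreasing):
  μ^(1)=13; μ^(2)=-3/4; μ^(3)=-2

((0, 0, 0, 0, 1); (1, 1, 1, 1, 0); (0, 1, 2, 2, 0))


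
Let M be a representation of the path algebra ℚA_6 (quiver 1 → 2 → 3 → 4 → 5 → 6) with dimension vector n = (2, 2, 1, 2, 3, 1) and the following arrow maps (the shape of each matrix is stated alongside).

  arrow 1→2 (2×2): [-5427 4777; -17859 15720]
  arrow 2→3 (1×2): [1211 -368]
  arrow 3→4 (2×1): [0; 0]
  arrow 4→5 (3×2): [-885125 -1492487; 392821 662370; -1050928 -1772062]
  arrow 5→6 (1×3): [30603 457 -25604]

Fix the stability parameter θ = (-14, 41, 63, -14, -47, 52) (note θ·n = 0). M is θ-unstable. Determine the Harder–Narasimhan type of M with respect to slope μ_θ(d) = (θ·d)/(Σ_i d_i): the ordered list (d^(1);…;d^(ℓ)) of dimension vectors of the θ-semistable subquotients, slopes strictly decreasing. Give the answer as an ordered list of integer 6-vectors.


Via rank(M_{q-1}∘⋯∘M_p): M ≅ I[1,2], I[1,3], I[4,5], I[4,6], I[5,5].
μ_θ-semistable layers: μ^(1)=63; μ^(2)=52; μ^(3)=41; μ^(4)=-14; μ^(5)=-61/2; μ^(6)=-47

((0, 0, 1, 0, 0, 0); (0, 0, 0, 0, 0, 1); (0, 2, 0, 0, 0, 0); (2, 0, 0, 0, 0, 0); (0, 0, 0, 2, 2, 0); (0, 0, 0, 0, 1, 0))
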